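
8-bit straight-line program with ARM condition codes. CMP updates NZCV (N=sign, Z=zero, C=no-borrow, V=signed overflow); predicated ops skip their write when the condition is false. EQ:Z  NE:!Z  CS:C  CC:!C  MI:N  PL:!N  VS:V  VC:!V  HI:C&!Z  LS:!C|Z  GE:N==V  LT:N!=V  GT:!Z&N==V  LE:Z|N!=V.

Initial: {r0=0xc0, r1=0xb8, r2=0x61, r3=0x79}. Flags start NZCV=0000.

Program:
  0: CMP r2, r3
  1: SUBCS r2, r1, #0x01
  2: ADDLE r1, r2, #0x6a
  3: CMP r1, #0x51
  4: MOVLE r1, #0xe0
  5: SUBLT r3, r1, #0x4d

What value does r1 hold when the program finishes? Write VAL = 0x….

[0] flags=1000 → (cmp)
[1] flags=1000 CS?F → skip
[2] flags=1000 LE?T → r1=0xcb
[3] flags=0011 → (cmp)
[4] flags=0011 LE?T → r1=0xe0
[5] flags=0011 LT?T → r3=0x93

VAL = 0xe0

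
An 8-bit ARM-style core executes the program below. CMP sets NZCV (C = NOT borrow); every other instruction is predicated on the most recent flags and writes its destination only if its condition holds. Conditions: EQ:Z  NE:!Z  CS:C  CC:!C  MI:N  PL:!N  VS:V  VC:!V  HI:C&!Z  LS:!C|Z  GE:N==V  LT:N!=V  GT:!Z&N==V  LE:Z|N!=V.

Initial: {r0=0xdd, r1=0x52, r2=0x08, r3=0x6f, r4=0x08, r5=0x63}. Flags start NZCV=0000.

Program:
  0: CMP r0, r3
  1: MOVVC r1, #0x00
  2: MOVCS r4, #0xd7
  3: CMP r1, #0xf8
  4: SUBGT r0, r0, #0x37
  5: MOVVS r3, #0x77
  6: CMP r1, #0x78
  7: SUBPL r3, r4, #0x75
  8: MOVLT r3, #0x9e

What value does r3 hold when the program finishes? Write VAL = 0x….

[0] flags=0011 → (cmp)
[1] flags=0011 VC?F → skip
[2] flags=0011 CS?T → r4=0xd7
[3] flags=0000 → (cmp)
[4] flags=0000 GT?T → r0=0xa6
[5] flags=0000 VS?F → skip
[6] flags=1000 → (cmp)
[7] flags=1000 PL?F → skip
[8] flags=1000 LT?T → r3=0x9e

VAL = 0x9e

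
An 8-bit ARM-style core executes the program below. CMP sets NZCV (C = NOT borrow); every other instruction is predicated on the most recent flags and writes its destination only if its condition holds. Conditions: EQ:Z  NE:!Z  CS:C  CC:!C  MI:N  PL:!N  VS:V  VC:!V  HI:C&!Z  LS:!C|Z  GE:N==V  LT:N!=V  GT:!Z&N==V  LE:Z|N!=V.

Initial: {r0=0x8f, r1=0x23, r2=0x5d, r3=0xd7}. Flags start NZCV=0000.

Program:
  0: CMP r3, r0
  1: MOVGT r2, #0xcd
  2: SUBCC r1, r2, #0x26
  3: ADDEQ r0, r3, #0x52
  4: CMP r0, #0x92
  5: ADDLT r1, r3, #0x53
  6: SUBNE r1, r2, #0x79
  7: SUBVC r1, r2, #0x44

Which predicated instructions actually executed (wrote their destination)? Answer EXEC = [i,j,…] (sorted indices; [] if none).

0: ✓ CMP  NZCV=0010
1: ✓ MOVGT  r2←0xcd
2: · SUBCC
3: · ADDEQ
4: ✓ CMP  NZCV=1000
5: ✓ ADDLT  r1←0x2a
6: ✓ SUBNE  r1←0x54
7: ✓ SUBVC  r1←0x89

EXEC = [1,5,6,7]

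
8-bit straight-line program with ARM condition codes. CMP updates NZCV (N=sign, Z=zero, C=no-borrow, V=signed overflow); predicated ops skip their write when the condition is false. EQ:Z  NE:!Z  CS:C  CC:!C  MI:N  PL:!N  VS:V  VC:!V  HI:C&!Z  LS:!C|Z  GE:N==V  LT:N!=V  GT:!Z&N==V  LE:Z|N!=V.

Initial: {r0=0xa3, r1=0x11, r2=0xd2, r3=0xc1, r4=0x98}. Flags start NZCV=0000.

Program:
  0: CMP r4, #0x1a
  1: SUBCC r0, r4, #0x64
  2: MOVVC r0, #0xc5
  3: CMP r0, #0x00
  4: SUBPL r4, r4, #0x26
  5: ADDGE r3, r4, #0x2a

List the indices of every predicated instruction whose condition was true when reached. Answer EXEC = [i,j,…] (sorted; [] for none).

[0] flags=0011 → (cmp)
[1] flags=0011 CC?F → skip
[2] flags=0011 VC?F → skip
[3] flags=1010 → (cmp)
[4] flags=1010 PL?F → skip
[5] flags=1010 GE?F → skip

EXEC = []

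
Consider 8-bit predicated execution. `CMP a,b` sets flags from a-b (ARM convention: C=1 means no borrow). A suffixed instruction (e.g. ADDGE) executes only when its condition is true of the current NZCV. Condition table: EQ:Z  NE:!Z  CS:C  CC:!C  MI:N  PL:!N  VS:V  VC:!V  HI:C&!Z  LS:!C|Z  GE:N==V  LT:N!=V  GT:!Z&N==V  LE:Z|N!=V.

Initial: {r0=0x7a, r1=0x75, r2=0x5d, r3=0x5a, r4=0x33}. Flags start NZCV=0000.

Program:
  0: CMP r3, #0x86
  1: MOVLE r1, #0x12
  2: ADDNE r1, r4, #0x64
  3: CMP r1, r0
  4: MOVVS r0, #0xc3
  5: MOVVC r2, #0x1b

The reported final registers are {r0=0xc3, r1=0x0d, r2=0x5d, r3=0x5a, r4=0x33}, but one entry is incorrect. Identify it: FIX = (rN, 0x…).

0: ✓ CMP  NZCV=1001
1: · MOVLE
2: ✓ ADDNE  r1←0x97
3: ✓ CMP  NZCV=0011
4: ✓ MOVVS  r0←0xc3
5: · MOVVC

FIX = (r1, 0x97)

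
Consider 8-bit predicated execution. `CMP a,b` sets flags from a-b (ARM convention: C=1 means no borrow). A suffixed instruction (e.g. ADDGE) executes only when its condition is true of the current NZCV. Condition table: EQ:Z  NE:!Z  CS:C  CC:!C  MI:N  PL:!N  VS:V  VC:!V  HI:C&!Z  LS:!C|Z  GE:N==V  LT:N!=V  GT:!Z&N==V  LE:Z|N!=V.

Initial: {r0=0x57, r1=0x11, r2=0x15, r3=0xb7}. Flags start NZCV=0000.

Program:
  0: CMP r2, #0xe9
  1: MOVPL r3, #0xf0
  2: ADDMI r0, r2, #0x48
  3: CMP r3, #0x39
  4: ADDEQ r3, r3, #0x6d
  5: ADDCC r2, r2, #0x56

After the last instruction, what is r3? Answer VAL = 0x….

[0] flags=0000 → (cmp)
[1] flags=0000 PL?T → r3=0xf0
[2] flags=0000 MI?F → skip
[3] flags=1010 → (cmp)
[4] flags=1010 EQ?F → skip
[5] flags=1010 CC?F → skip

VAL = 0xf0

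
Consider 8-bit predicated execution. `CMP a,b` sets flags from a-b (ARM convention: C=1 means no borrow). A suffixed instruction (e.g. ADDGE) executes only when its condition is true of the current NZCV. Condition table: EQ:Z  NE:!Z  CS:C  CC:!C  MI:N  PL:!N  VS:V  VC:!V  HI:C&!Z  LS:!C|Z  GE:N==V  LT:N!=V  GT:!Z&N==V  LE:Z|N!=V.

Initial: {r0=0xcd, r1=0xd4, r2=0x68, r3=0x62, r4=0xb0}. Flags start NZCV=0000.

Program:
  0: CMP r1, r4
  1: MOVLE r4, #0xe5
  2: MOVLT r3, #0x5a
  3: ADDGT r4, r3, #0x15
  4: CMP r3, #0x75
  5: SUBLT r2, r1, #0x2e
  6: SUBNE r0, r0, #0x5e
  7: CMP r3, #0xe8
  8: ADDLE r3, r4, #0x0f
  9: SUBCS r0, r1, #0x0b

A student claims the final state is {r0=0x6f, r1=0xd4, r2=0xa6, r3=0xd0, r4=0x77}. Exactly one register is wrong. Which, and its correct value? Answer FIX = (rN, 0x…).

0: ✓ CMP  NZCV=0010
1: · MOVLE
2: · MOVLT
3: ✓ ADDGT  r4←0x77
4: ✓ CMP  NZCV=1000
5: ✓ SUBLT  r2←0xa6
6: ✓ SUBNE  r0←0x6f
7: ✓ CMP  NZCV=0000
8: · ADDLE
9: · SUBCS

FIX = (r3, 0x62)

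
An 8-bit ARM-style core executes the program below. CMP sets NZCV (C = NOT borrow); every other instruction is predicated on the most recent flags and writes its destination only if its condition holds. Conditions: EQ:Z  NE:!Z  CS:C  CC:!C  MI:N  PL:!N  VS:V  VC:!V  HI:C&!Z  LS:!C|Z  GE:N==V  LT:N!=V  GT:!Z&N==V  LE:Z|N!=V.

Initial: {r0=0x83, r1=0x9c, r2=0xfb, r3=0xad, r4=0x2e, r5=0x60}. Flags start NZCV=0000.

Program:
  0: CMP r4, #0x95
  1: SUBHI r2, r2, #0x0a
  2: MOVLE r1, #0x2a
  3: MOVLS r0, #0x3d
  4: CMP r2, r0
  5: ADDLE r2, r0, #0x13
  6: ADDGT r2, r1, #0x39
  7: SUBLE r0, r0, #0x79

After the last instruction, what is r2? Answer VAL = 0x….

[0] flags=1001 → (cmp)
[1] flags=1001 HI?F → skip
[2] flags=1001 LE?F → skip
[3] flags=1001 LS?T → r0=0x3d
[4] flags=1010 → (cmp)
[5] flags=1010 LE?T → r2=0x50
[6] flags=1010 GT?F → skip
[7] flags=1010 LE?T → r0=0xc4

VAL = 0x50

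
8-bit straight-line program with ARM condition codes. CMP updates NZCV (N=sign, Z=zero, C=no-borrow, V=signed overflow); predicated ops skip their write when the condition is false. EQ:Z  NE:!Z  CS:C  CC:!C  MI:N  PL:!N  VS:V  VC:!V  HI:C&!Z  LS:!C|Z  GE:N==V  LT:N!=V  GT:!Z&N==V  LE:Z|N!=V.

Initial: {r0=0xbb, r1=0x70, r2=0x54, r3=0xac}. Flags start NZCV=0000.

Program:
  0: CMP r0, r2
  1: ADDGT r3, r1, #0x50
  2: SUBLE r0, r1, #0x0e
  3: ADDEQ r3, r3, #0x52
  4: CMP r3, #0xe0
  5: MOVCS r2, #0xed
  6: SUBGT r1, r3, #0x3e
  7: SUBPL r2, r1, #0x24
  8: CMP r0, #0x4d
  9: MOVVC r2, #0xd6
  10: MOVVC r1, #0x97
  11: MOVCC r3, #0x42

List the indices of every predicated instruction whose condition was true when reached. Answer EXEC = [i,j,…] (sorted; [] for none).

EXEC = [2,9,10]

0: ✓ CMP  NZCV=0011
1: · ADDGT
2: ✓ SUBLE  r0←0x62
3: · ADDEQ
4: ✓ CMP  NZCV=1000
5: · MOVCS
6: · SUBGT
7: · SUBPL
8: ✓ CMP  NZCV=0010
9: ✓ MOVVC  r2←0xd6
10: ✓ MOVVC  r1←0x97
11: · MOVCC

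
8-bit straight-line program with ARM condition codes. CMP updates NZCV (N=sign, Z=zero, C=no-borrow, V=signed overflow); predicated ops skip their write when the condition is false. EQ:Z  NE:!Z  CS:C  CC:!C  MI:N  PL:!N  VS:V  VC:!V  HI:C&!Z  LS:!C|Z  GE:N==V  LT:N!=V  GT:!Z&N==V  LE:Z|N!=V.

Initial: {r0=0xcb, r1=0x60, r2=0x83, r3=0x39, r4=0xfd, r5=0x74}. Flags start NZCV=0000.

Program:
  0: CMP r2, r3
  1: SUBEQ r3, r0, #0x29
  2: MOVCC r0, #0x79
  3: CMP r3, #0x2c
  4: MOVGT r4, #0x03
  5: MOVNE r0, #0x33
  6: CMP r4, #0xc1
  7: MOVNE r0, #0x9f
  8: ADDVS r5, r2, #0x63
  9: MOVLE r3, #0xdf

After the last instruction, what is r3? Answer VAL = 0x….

0: ✓ CMP  NZCV=0011
1: · SUBEQ
2: · MOVCC
3: ✓ CMP  NZCV=0010
4: ✓ MOVGT  r4←0x03
5: ✓ MOVNE  r0←0x33
6: ✓ CMP  NZCV=0000
7: ✓ MOVNE  r0←0x9f
8: · ADDVS
9: · MOVLE

VAL = 0x39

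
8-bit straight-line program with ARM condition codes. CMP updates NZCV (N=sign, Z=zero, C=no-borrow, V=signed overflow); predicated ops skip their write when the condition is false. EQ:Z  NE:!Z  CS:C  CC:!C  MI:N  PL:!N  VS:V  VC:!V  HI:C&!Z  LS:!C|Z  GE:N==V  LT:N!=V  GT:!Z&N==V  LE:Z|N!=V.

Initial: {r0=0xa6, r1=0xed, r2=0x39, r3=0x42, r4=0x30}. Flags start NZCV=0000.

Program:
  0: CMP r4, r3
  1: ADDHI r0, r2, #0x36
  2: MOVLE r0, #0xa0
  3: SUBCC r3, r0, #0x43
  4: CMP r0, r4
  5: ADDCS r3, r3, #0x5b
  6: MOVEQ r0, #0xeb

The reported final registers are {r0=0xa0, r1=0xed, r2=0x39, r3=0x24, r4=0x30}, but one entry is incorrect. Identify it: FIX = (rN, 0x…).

0: ✓ CMP  NZCV=1000
1: · ADDHI
2: ✓ MOVLE  r0←0xa0
3: ✓ SUBCC  r3←0x5d
4: ✓ CMP  NZCV=0011
5: ✓ ADDCS  r3←0xb8
6: · MOVEQ

FIX = (r3, 0xb8)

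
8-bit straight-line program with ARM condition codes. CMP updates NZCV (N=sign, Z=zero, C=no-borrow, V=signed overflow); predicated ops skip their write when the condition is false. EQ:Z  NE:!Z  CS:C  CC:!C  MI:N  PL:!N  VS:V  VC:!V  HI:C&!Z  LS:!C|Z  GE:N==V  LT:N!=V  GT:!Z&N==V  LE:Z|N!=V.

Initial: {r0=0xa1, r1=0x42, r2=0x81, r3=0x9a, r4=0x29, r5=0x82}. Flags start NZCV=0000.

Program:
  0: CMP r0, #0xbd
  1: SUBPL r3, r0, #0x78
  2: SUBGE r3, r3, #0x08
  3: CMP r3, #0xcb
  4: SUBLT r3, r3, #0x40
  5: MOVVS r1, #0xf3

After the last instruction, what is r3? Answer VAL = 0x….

VAL = 0x5a

[0] flags=1000 → (cmp)
[1] flags=1000 PL?F → skip
[2] flags=1000 GE?F → skip
[3] flags=1000 → (cmp)
[4] flags=1000 LT?T → r3=0x5a
[5] flags=1000 VS?F → skip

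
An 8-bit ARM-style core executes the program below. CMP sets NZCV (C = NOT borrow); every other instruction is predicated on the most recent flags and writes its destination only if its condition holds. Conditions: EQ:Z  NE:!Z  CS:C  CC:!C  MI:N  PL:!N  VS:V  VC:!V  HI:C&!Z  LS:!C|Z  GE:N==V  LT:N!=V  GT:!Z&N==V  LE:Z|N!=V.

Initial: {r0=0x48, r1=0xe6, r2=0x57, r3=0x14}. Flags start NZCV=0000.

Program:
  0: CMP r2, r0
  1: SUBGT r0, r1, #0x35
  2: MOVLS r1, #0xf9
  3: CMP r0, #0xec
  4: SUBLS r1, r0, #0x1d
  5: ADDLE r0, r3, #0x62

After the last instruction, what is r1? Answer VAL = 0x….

[0] flags=0010 → (cmp)
[1] flags=0010 GT?T → r0=0xb1
[2] flags=0010 LS?F → skip
[3] flags=1000 → (cmp)
[4] flags=1000 LS?T → r1=0x94
[5] flags=1000 LE?T → r0=0x76

VAL = 0x94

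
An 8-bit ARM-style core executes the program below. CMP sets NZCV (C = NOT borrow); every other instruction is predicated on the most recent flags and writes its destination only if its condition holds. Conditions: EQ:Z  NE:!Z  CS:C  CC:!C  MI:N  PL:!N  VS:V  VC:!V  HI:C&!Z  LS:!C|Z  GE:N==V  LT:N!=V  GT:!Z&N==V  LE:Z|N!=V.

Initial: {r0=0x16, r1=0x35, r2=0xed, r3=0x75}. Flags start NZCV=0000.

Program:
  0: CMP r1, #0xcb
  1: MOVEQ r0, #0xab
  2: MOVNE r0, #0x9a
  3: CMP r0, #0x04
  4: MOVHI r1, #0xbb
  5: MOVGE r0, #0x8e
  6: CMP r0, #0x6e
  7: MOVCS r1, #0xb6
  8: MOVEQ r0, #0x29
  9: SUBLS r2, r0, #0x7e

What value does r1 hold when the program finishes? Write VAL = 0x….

VAL = 0xb6

0: ✓ CMP  NZCV=0000
1: · MOVEQ
2: ✓ MOVNE  r0←0x9a
3: ✓ CMP  NZCV=1010
4: ✓ MOVHI  r1←0xbb
5: · MOVGE
6: ✓ CMP  NZCV=0011
7: ✓ MOVCS  r1←0xb6
8: · MOVEQ
9: · SUBLS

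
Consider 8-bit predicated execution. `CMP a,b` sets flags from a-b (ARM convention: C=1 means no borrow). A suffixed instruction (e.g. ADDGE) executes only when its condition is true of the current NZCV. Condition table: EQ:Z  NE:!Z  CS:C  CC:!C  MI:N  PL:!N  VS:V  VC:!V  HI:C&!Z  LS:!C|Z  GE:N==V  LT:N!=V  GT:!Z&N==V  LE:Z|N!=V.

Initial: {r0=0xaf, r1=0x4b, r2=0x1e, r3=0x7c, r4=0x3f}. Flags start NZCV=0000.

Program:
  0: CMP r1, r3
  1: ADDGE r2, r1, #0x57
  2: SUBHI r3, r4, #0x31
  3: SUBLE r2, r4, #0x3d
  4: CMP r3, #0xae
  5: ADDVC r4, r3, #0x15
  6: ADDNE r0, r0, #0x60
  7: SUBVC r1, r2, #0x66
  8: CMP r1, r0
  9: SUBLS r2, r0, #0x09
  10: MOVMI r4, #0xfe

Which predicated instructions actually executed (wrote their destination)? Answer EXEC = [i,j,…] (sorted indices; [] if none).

EXEC = [3,6]

[0] flags=1000 → (cmp)
[1] flags=1000 GE?F → skip
[2] flags=1000 HI?F → skip
[3] flags=1000 LE?T → r2=0x02
[4] flags=1001 → (cmp)
[5] flags=1001 VC?F → skip
[6] flags=1001 NE?T → r0=0x0f
[7] flags=1001 VC?F → skip
[8] flags=0010 → (cmp)
[9] flags=0010 LS?F → skip
[10] flags=0010 MI?F → skip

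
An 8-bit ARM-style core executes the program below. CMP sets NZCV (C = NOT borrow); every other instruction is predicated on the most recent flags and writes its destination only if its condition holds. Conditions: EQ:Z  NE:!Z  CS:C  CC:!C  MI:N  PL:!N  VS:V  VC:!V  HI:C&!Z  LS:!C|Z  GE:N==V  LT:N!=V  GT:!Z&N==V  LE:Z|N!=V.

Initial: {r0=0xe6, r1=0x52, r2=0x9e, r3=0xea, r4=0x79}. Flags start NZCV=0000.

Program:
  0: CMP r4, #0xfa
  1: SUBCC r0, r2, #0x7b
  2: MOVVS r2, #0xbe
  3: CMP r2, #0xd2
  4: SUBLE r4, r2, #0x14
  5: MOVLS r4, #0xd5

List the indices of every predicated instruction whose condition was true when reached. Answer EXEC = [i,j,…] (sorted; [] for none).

0: ✓ CMP  NZCV=0000
1: ✓ SUBCC  r0←0x23
2: · MOVVS
3: ✓ CMP  NZCV=1000
4: ✓ SUBLE  r4←0x8a
5: ✓ MOVLS  r4←0xd5

EXEC = [1,4,5]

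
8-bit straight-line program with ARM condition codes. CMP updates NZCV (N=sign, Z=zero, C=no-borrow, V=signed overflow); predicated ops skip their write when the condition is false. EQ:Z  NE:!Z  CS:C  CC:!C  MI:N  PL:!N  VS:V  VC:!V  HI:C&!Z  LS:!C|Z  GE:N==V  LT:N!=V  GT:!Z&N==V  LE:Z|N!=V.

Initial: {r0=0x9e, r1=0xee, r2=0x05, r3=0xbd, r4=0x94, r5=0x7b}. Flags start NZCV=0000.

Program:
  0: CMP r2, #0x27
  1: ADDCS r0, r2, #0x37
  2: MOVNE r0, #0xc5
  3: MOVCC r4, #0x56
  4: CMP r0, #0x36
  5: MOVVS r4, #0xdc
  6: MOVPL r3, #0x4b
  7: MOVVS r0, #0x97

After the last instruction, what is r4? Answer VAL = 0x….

VAL = 0x56

[0] flags=1000 → (cmp)
[1] flags=1000 CS?F → skip
[2] flags=1000 NE?T → r0=0xc5
[3] flags=1000 CC?T → r4=0x56
[4] flags=1010 → (cmp)
[5] flags=1010 VS?F → skip
[6] flags=1010 PL?F → skip
[7] flags=1010 VS?F → skip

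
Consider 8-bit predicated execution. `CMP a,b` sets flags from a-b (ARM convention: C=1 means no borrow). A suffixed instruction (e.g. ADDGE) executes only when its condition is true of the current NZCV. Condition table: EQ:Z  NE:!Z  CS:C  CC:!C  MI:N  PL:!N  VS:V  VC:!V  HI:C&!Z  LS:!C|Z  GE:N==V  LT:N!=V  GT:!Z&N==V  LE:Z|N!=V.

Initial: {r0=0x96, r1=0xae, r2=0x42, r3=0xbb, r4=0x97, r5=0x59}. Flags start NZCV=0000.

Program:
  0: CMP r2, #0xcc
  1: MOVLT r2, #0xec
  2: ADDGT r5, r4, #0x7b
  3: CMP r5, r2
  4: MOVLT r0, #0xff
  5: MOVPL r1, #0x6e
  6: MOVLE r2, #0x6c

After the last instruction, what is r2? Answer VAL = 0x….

0: ✓ CMP  NZCV=0000
1: · MOVLT
2: ✓ ADDGT  r5←0x12
3: ✓ CMP  NZCV=1000
4: ✓ MOVLT  r0←0xff
5: · MOVPL
6: ✓ MOVLE  r2←0x6c

VAL = 0x6c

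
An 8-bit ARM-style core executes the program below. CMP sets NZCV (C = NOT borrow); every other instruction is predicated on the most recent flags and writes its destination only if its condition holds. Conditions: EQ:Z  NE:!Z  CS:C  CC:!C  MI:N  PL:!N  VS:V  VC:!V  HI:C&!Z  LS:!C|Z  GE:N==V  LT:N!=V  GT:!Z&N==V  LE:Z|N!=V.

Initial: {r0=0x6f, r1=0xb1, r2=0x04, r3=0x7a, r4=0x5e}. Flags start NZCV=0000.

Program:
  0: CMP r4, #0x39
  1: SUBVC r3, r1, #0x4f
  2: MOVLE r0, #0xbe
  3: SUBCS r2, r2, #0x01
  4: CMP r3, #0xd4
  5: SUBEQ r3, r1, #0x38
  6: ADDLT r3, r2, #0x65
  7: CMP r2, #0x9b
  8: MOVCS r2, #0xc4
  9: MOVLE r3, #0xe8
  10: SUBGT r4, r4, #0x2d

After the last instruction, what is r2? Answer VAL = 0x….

VAL = 0x03

0: ✓ CMP  NZCV=0010
1: ✓ SUBVC  r3←0x62
2: · MOVLE
3: ✓ SUBCS  r2←0x03
4: ✓ CMP  NZCV=1001
5: · SUBEQ
6: · ADDLT
7: ✓ CMP  NZCV=0000
8: · MOVCS
9: · MOVLE
10: ✓ SUBGT  r4←0x31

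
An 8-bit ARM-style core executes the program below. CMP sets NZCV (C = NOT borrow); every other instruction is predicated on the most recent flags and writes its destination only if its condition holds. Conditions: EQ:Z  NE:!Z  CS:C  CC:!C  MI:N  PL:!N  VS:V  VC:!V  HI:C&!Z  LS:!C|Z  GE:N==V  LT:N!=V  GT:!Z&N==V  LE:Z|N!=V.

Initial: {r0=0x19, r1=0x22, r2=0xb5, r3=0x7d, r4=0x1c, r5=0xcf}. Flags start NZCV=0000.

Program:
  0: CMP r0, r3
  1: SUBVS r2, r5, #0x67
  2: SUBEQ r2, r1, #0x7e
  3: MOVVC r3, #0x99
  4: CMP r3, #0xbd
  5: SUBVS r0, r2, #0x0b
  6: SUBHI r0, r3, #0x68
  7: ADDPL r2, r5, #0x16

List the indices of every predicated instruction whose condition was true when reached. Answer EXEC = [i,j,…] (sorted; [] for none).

0: ✓ CMP  NZCV=1000
1: · SUBVS
2: · SUBEQ
3: ✓ MOVVC  r3←0x99
4: ✓ CMP  NZCV=1000
5: · SUBVS
6: · SUBHI
7: · ADDPL

EXEC = [3]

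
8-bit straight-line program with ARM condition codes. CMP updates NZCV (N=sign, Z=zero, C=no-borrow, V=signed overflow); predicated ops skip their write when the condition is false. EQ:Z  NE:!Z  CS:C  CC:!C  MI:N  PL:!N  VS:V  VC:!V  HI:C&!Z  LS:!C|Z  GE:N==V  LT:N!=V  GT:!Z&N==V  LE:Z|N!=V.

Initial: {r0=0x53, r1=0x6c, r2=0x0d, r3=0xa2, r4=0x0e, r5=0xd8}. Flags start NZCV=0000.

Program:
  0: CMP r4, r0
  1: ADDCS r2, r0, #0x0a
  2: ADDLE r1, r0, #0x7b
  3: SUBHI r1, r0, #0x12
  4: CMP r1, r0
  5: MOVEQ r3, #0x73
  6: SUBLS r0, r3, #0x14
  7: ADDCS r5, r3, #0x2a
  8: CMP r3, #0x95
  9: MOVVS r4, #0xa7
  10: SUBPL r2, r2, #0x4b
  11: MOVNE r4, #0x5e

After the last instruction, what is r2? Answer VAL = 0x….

VAL = 0xc2

[0] flags=1000 → (cmp)
[1] flags=1000 CS?F → skip
[2] flags=1000 LE?T → r1=0xce
[3] flags=1000 HI?F → skip
[4] flags=0011 → (cmp)
[5] flags=0011 EQ?F → skip
[6] flags=0011 LS?F → skip
[7] flags=0011 CS?T → r5=0xcc
[8] flags=0010 → (cmp)
[9] flags=0010 VS?F → skip
[10] flags=0010 PL?T → r2=0xc2
[11] flags=0010 NE?T → r4=0x5e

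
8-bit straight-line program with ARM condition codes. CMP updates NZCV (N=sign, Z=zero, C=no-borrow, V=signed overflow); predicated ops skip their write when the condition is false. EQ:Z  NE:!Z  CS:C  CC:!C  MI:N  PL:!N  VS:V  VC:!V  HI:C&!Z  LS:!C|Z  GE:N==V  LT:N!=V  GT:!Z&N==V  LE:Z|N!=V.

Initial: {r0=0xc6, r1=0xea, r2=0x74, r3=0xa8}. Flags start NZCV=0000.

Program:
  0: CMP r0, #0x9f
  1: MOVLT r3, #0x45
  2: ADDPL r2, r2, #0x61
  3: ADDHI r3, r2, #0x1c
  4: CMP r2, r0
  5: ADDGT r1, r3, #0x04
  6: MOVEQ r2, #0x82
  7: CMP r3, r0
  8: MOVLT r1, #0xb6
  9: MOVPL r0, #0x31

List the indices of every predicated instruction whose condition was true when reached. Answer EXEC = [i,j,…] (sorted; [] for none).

EXEC = [2,3,5,9]

[0] flags=0010 → (cmp)
[1] flags=0010 LT?F → skip
[2] flags=0010 PL?T → r2=0xd5
[3] flags=0010 HI?T → r3=0xf1
[4] flags=0010 → (cmp)
[5] flags=0010 GT?T → r1=0xf5
[6] flags=0010 EQ?F → skip
[7] flags=0010 → (cmp)
[8] flags=0010 LT?F → skip
[9] flags=0010 PL?T → r0=0x31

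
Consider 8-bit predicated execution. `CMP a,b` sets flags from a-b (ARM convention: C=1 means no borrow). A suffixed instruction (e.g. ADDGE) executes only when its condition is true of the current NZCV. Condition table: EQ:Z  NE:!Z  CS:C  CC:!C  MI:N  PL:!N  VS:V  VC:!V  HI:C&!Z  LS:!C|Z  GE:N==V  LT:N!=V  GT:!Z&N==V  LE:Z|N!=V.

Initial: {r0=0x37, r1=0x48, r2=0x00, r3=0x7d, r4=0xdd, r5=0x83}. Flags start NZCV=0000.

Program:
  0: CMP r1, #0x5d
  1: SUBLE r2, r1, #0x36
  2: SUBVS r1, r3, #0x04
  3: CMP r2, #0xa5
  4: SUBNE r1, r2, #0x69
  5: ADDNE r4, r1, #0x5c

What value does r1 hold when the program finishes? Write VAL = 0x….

[0] flags=1000 → (cmp)
[1] flags=1000 LE?T → r2=0x12
[2] flags=1000 VS?F → skip
[3] flags=0000 → (cmp)
[4] flags=0000 NE?T → r1=0xa9
[5] flags=0000 NE?T → r4=0x05

VAL = 0xa9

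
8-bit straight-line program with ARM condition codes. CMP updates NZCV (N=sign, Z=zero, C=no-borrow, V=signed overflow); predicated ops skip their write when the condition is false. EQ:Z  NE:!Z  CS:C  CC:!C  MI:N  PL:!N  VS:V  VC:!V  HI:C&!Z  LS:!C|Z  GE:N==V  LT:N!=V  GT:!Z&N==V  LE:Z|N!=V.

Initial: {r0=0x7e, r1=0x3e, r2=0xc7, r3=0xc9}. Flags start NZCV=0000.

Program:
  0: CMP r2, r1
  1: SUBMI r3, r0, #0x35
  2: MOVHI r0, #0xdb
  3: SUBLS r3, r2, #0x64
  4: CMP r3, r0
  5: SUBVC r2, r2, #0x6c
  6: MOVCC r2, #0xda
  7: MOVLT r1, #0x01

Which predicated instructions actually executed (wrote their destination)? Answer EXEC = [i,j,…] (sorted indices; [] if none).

0: ✓ CMP  NZCV=1010
1: ✓ SUBMI  r3←0x49
2: ✓ MOVHI  r0←0xdb
3: · SUBLS
4: ✓ CMP  NZCV=0000
5: ✓ SUBVC  r2←0x5b
6: ✓ MOVCC  r2←0xda
7: · MOVLT

EXEC = [1,2,5,6]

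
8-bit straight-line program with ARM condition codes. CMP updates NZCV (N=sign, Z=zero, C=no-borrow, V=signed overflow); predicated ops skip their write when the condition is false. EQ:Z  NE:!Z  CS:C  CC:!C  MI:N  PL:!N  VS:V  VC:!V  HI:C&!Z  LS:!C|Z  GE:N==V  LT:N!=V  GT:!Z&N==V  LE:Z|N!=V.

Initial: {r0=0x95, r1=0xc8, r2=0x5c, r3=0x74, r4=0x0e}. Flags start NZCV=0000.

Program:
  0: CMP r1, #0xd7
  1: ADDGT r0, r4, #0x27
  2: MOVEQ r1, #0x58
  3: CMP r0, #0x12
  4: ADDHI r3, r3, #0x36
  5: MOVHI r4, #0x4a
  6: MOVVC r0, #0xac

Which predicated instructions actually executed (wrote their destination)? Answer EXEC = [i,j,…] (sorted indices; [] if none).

EXEC = [4,5,6]

[0] flags=1000 → (cmp)
[1] flags=1000 GT?F → skip
[2] flags=1000 EQ?F → skip
[3] flags=1010 → (cmp)
[4] flags=1010 HI?T → r3=0xaa
[5] flags=1010 HI?T → r4=0x4a
[6] flags=1010 VC?T → r0=0xac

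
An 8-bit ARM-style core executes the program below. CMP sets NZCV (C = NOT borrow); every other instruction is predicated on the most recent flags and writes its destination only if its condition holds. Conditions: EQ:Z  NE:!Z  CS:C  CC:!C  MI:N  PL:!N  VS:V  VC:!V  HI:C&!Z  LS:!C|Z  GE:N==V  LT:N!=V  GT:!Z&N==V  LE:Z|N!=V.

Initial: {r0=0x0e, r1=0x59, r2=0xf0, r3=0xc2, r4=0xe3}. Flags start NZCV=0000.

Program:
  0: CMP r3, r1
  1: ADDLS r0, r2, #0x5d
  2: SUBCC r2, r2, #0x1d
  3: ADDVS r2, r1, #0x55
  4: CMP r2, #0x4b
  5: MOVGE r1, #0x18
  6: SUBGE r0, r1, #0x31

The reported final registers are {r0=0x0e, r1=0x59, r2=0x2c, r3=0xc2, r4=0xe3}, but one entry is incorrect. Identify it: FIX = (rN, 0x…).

[0] flags=0011 → (cmp)
[1] flags=0011 LS?F → skip
[2] flags=0011 CC?F → skip
[3] flags=0011 VS?T → r2=0xae
[4] flags=0011 → (cmp)
[5] flags=0011 GE?F → skip
[6] flags=0011 GE?F → skip

FIX = (r2, 0xae)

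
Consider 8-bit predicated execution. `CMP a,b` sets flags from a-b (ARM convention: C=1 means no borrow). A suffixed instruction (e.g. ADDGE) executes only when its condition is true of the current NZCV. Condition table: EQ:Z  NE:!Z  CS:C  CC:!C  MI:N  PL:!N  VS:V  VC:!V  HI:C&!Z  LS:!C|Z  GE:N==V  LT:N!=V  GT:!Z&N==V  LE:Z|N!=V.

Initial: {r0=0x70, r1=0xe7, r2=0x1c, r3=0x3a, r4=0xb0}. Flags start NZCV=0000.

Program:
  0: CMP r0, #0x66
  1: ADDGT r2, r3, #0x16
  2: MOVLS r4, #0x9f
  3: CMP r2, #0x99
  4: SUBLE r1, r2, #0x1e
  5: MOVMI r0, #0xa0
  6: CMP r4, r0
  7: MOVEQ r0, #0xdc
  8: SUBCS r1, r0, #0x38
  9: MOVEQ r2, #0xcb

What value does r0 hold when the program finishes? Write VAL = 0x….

VAL = 0xa0

[0] flags=0010 → (cmp)
[1] flags=0010 GT?T → r2=0x50
[2] flags=0010 LS?F → skip
[3] flags=1001 → (cmp)
[4] flags=1001 LE?F → skip
[5] flags=1001 MI?T → r0=0xa0
[6] flags=0010 → (cmp)
[7] flags=0010 EQ?F → skip
[8] flags=0010 CS?T → r1=0x68
[9] flags=0010 EQ?F → skip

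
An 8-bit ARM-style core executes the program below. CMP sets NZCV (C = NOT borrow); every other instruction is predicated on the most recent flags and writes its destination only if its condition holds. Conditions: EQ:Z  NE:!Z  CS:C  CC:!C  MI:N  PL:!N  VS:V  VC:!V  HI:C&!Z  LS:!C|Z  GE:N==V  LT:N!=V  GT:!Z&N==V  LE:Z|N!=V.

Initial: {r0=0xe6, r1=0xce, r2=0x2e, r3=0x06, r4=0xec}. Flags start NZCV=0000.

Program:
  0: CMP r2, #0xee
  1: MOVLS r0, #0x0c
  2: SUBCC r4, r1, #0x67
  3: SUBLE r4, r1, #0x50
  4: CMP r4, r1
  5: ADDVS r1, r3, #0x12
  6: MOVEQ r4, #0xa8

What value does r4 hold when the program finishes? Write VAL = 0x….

VAL = 0x67

[0] flags=0000 → (cmp)
[1] flags=0000 LS?T → r0=0x0c
[2] flags=0000 CC?T → r4=0x67
[3] flags=0000 LE?F → skip
[4] flags=1001 → (cmp)
[5] flags=1001 VS?T → r1=0x18
[6] flags=1001 EQ?F → skip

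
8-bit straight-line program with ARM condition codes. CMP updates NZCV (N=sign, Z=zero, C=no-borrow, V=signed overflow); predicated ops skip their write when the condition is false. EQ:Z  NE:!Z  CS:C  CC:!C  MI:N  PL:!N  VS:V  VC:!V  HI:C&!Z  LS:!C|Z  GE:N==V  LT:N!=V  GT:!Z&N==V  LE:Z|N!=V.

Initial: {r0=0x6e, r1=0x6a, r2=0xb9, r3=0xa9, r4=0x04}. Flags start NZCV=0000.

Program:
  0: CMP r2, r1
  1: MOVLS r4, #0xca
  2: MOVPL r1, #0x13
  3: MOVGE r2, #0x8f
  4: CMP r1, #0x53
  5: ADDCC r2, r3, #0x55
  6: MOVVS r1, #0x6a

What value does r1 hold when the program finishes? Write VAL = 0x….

VAL = 0x13

0: ✓ CMP  NZCV=0011
1: · MOVLS
2: ✓ MOVPL  r1←0x13
3: · MOVGE
4: ✓ CMP  NZCV=1000
5: ✓ ADDCC  r2←0xfe
6: · MOVVS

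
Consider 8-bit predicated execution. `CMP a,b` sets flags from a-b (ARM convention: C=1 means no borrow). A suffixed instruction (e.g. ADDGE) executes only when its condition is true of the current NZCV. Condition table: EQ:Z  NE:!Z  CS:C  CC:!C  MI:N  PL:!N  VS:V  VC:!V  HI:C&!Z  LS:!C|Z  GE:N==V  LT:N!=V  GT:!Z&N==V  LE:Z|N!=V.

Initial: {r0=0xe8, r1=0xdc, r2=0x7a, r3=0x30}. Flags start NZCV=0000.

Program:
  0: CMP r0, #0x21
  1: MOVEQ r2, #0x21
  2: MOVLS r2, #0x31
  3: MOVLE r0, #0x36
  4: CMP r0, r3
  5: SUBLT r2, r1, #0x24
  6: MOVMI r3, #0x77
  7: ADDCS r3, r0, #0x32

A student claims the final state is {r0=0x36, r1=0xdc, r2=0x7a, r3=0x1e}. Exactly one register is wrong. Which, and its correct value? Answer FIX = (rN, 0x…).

FIX = (r3, 0x68)

0: ✓ CMP  NZCV=1010
1: · MOVEQ
2: · MOVLS
3: ✓ MOVLE  r0←0x36
4: ✓ CMP  NZCV=0010
5: · SUBLT
6: · MOVMI
7: ✓ ADDCS  r3←0x68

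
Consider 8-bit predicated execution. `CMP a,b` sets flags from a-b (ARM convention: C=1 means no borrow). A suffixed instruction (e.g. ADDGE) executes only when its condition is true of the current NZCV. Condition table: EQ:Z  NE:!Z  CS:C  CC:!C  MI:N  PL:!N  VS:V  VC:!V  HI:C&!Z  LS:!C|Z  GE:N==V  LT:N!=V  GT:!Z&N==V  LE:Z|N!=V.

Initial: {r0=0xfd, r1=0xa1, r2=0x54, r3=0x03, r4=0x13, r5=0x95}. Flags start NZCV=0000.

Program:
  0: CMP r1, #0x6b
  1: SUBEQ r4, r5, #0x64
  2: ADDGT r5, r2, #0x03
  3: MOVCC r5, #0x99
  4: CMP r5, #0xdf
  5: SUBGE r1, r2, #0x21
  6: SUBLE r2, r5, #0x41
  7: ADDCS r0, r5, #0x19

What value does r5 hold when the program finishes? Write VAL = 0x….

VAL = 0x95

0: ✓ CMP  NZCV=0011
1: · SUBEQ
2: · ADDGT
3: · MOVCC
4: ✓ CMP  NZCV=1000
5: · SUBGE
6: ✓ SUBLE  r2←0x54
7: · ADDCS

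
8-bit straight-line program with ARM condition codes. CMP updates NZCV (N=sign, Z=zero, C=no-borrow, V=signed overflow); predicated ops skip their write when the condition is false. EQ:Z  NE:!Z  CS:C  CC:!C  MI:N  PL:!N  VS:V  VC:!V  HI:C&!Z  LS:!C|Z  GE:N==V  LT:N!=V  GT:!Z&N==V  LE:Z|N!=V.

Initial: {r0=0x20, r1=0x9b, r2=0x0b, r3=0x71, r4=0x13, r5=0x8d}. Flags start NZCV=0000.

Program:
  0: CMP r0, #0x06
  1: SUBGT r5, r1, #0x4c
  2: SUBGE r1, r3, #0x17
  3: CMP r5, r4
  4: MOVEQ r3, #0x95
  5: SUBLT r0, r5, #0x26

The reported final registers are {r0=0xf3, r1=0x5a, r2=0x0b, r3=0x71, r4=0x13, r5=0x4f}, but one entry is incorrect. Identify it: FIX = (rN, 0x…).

FIX = (r0, 0x20)

[0] flags=0010 → (cmp)
[1] flags=0010 GT?T → r5=0x4f
[2] flags=0010 GE?T → r1=0x5a
[3] flags=0010 → (cmp)
[4] flags=0010 EQ?F → skip
[5] flags=0010 LT?F → skip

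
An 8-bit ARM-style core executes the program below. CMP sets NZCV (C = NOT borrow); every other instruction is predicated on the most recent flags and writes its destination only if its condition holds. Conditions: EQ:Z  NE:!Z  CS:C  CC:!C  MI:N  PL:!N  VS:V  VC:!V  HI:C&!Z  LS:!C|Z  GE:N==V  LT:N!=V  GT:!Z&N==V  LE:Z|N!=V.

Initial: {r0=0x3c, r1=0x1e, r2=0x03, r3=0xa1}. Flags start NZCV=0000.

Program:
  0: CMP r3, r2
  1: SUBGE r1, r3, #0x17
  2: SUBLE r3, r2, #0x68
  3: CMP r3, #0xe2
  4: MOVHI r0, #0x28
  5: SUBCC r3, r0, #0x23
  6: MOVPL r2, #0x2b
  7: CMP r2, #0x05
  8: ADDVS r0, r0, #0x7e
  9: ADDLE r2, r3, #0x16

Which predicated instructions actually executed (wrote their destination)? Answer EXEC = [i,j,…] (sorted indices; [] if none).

[0] flags=1010 → (cmp)
[1] flags=1010 GE?F → skip
[2] flags=1010 LE?T → r3=0x9b
[3] flags=1000 → (cmp)
[4] flags=1000 HI?F → skip
[5] flags=1000 CC?T → r3=0x19
[6] flags=1000 PL?F → skip
[7] flags=1000 → (cmp)
[8] flags=1000 VS?F → skip
[9] flags=1000 LE?T → r2=0x2f

EXEC = [2,5,9]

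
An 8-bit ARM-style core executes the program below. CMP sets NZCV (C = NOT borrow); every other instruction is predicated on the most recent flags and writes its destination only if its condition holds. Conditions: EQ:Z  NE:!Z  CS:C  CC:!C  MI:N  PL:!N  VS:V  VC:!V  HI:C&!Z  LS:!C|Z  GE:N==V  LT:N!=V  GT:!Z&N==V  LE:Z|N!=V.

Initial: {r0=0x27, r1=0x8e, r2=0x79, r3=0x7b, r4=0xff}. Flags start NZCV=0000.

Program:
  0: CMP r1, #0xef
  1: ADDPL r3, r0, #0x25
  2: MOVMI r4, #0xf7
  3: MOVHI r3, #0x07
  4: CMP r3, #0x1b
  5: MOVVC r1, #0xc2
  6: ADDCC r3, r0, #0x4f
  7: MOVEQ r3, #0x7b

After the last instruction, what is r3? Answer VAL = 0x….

[0] flags=1000 → (cmp)
[1] flags=1000 PL?F → skip
[2] flags=1000 MI?T → r4=0xf7
[3] flags=1000 HI?F → skip
[4] flags=0010 → (cmp)
[5] flags=0010 VC?T → r1=0xc2
[6] flags=0010 CC?F → skip
[7] flags=0010 EQ?F → skip

VAL = 0x7b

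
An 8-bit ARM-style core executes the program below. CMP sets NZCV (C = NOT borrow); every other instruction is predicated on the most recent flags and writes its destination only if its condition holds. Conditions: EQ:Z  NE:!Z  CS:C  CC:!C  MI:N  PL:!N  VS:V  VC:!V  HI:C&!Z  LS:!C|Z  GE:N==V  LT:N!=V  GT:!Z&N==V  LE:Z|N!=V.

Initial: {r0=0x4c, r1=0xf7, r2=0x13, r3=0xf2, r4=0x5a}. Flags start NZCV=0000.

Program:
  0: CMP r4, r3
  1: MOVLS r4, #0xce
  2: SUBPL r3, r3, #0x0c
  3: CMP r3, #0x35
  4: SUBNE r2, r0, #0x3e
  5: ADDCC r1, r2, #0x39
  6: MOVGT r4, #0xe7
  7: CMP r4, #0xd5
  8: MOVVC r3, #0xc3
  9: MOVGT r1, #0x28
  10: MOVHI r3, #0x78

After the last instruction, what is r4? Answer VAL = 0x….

[0] flags=0000 → (cmp)
[1] flags=0000 LS?T → r4=0xce
[2] flags=0000 PL?T → r3=0xe6
[3] flags=1010 → (cmp)
[4] flags=1010 NE?T → r2=0x0e
[5] flags=1010 CC?F → skip
[6] flags=1010 GT?F → skip
[7] flags=1000 → (cmp)
[8] flags=1000 VC?T → r3=0xc3
[9] flags=1000 GT?F → skip
[10] flags=1000 HI?F → skip

VAL = 0xce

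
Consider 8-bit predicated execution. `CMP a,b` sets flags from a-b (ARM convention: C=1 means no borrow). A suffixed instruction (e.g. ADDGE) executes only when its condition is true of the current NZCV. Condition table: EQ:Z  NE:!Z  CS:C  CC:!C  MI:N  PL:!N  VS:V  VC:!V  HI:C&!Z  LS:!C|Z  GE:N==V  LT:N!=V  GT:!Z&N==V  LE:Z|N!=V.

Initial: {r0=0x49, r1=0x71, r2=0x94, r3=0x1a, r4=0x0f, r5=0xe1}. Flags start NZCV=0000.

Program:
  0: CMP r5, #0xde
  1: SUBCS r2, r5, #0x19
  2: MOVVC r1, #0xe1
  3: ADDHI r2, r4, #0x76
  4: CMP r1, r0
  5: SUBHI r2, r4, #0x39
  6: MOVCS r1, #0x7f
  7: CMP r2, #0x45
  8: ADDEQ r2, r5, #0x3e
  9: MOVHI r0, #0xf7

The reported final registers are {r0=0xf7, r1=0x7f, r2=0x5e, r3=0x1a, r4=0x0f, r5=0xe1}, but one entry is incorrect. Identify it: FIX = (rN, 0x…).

0: ✓ CMP  NZCV=0010
1: ✓ SUBCS  r2←0xc8
2: ✓ MOVVC  r1←0xe1
3: ✓ ADDHI  r2←0x85
4: ✓ CMP  NZCV=1010
5: ✓ SUBHI  r2←0xd6
6: ✓ MOVCS  r1←0x7f
7: ✓ CMP  NZCV=1010
8: · ADDEQ
9: ✓ MOVHI  r0←0xf7

FIX = (r2, 0xd6)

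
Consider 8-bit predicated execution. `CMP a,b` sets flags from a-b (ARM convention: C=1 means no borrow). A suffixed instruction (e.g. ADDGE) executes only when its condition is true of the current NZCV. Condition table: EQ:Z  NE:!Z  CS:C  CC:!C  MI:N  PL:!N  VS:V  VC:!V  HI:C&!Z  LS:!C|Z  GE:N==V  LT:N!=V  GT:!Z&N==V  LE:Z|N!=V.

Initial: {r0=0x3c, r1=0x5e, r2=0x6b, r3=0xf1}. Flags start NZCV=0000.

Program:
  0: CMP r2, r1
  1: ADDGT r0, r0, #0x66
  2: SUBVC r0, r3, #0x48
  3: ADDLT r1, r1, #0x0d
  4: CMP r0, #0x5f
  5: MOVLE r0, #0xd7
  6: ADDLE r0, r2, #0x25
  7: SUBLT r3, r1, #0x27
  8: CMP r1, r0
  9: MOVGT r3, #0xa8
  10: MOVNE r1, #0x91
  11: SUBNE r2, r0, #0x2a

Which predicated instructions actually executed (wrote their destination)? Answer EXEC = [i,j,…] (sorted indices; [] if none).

EXEC = [1,2,5,6,7,9,10,11]

[0] flags=0010 → (cmp)
[1] flags=0010 GT?T → r0=0xa2
[2] flags=0010 VC?T → r0=0xa9
[3] flags=0010 LT?F → skip
[4] flags=0011 → (cmp)
[5] flags=0011 LE?T → r0=0xd7
[6] flags=0011 LE?T → r0=0x90
[7] flags=0011 LT?T → r3=0x37
[8] flags=1001 → (cmp)
[9] flags=1001 GT?T → r3=0xa8
[10] flags=1001 NE?T → r1=0x91
[11] flags=1001 NE?T → r2=0x66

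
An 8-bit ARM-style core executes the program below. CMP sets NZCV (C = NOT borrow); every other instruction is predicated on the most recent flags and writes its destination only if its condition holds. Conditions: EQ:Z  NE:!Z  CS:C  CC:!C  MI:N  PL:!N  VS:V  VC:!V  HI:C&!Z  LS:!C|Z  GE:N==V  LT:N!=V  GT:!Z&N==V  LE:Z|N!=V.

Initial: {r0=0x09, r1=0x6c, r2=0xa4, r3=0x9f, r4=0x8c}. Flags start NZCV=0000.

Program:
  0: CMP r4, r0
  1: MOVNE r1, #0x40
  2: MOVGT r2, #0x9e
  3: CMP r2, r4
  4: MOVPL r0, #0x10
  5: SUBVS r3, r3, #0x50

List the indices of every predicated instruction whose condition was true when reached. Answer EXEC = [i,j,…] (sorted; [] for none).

0: ✓ CMP  NZCV=1010
1: ✓ MOVNE  r1←0x40
2: · MOVGT
3: ✓ CMP  NZCV=0010
4: ✓ MOVPL  r0←0x10
5: · SUBVS

EXEC = [1,4]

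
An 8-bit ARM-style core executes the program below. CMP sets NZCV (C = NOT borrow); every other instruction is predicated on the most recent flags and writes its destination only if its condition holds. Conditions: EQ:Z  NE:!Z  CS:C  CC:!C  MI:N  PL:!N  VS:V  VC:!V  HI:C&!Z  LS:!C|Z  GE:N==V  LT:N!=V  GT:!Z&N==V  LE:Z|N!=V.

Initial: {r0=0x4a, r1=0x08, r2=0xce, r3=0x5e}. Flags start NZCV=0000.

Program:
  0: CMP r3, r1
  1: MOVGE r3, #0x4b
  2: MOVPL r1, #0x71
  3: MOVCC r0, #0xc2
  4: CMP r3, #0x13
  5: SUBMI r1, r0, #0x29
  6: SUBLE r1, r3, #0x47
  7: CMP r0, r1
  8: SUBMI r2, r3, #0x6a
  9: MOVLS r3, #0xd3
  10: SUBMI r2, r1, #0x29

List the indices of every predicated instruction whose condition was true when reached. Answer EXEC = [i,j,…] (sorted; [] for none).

[0] flags=0010 → (cmp)
[1] flags=0010 GE?T → r3=0x4b
[2] flags=0010 PL?T → r1=0x71
[3] flags=0010 CC?F → skip
[4] flags=0010 → (cmp)
[5] flags=0010 MI?F → skip
[6] flags=0010 LE?F → skip
[7] flags=1000 → (cmp)
[8] flags=1000 MI?T → r2=0xe1
[9] flags=1000 LS?T → r3=0xd3
[10] flags=1000 MI?T → r2=0x48

EXEC = [1,2,8,9,10]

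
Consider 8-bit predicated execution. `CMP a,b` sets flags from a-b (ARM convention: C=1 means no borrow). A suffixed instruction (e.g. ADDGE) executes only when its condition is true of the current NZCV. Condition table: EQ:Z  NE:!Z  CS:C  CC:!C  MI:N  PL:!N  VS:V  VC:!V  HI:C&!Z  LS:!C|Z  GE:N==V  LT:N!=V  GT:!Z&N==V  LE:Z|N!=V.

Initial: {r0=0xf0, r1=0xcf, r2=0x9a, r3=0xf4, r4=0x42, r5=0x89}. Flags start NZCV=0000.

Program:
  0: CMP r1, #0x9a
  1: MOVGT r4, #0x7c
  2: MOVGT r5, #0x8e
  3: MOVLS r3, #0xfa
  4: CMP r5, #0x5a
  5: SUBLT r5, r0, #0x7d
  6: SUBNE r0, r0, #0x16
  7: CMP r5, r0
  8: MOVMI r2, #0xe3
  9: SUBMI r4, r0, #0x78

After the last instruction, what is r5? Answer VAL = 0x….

0: ✓ CMP  NZCV=0010
1: ✓ MOVGT  r4←0x7c
2: ✓ MOVGT  r5←0x8e
3: · MOVLS
4: ✓ CMP  NZCV=0011
5: ✓ SUBLT  r5←0x73
6: ✓ SUBNE  r0←0xda
7: ✓ CMP  NZCV=1001
8: ✓ MOVMI  r2←0xe3
9: ✓ SUBMI  r4←0x62

VAL = 0x73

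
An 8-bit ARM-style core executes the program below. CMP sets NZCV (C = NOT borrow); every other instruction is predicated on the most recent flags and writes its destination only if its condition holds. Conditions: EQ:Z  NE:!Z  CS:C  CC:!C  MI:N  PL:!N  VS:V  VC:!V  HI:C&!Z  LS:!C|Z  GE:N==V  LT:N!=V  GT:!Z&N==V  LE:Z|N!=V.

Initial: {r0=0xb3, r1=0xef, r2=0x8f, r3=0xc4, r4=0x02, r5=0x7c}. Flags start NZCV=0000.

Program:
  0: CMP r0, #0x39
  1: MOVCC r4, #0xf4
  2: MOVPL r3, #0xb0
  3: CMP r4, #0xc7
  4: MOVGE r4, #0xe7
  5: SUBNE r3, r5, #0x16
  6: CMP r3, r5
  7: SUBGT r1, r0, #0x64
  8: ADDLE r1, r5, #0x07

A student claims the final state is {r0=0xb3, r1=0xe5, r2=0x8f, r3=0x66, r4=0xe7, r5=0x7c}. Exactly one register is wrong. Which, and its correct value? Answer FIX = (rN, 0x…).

FIX = (r1, 0x83)

[0] flags=0011 → (cmp)
[1] flags=0011 CC?F → skip
[2] flags=0011 PL?T → r3=0xb0
[3] flags=0000 → (cmp)
[4] flags=0000 GE?T → r4=0xe7
[5] flags=0000 NE?T → r3=0x66
[6] flags=1000 → (cmp)
[7] flags=1000 GT?F → skip
[8] flags=1000 LE?T → r1=0x83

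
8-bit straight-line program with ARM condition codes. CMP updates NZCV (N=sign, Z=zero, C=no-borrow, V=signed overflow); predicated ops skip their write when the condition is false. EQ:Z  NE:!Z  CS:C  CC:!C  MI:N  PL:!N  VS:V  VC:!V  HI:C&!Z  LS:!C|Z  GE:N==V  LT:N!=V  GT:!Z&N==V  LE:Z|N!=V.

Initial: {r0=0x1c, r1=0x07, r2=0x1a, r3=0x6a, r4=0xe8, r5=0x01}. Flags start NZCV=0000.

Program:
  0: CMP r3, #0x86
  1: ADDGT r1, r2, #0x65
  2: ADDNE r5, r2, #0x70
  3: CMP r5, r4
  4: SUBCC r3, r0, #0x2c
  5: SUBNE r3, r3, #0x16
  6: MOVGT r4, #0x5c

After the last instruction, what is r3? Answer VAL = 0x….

0: ✓ CMP  NZCV=1001
1: ✓ ADDGT  r1←0x7f
2: ✓ ADDNE  r5←0x8a
3: ✓ CMP  NZCV=1000
4: ✓ SUBCC  r3←0xf0
5: ✓ SUBNE  r3←0xda
6: · MOVGT

VAL = 0xda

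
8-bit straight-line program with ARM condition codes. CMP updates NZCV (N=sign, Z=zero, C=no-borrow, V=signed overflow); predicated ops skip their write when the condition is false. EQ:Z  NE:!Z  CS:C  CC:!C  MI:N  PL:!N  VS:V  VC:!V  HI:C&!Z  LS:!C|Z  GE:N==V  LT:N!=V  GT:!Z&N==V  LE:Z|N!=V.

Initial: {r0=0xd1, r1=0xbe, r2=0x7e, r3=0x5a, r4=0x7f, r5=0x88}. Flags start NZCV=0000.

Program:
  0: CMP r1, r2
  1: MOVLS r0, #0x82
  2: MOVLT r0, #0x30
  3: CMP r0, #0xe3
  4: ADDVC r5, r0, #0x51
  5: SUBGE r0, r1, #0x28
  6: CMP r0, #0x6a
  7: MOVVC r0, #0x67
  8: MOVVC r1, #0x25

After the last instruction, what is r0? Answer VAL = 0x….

[0] flags=0011 → (cmp)
[1] flags=0011 LS?F → skip
[2] flags=0011 LT?T → r0=0x30
[3] flags=0000 → (cmp)
[4] flags=0000 VC?T → r5=0x81
[5] flags=0000 GE?T → r0=0x96
[6] flags=0011 → (cmp)
[7] flags=0011 VC?F → skip
[8] flags=0011 VC?F → skip

VAL = 0x96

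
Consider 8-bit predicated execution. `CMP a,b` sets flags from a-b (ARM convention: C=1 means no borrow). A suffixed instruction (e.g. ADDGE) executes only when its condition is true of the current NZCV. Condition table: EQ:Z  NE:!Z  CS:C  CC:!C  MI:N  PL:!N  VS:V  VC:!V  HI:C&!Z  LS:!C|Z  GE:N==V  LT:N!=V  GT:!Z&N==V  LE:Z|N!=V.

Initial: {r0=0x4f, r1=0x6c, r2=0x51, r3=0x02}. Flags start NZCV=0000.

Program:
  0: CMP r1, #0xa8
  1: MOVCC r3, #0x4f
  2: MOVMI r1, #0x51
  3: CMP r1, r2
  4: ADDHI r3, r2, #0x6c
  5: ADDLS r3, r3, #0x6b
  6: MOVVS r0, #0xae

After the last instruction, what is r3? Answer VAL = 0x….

0: ✓ CMP  NZCV=1001
1: ✓ MOVCC  r3←0x4f
2: ✓ MOVMI  r1←0x51
3: ✓ CMP  NZCV=0110
4: · ADDHI
5: ✓ ADDLS  r3←0xba
6: · MOVVS

VAL = 0xba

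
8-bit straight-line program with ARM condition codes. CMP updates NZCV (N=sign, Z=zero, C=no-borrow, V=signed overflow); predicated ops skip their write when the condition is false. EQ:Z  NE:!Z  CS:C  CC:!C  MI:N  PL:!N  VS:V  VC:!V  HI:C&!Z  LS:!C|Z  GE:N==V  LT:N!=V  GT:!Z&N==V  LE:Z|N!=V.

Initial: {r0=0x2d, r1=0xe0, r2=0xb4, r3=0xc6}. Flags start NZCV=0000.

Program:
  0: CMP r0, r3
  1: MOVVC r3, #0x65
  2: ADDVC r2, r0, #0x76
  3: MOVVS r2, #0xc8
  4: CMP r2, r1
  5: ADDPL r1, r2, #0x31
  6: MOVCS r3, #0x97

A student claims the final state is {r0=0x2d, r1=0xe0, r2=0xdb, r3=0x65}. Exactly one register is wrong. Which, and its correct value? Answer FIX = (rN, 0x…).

FIX = (r2, 0xa3)

[0] flags=0000 → (cmp)
[1] flags=0000 VC?T → r3=0x65
[2] flags=0000 VC?T → r2=0xa3
[3] flags=0000 VS?F → skip
[4] flags=1000 → (cmp)
[5] flags=1000 PL?F → skip
[6] flags=1000 CS?F → skip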